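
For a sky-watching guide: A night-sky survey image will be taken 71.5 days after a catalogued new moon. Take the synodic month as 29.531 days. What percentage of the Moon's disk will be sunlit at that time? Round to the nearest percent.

71.5 d spans 2 complete synodic months (2 × 29.531 = 59.06 d) plus 12.44 d.
Elongation θ = 360° × 12.44/29.531 ≈ 151.6°.
Illuminated fraction = (1 − cos 151.6°)/2 = (1 − (-0.880))/2 ≈ 0.940, so 94%.

94%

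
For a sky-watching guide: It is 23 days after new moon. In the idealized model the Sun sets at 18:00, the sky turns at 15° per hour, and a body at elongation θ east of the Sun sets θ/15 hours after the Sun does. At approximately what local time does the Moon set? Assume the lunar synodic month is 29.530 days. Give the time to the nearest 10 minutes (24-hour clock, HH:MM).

12:40

The Moon has covered 23/29.530 of its cycle, so θ ≈ 360° × 23/29.530 = 280.4°.
Delay after the Sun = 280.4° / (15°/h) ≈ 18.69 h.
18:00 + 18.693 h ≈ 12:42 → 12:40 to the nearest ten minutes.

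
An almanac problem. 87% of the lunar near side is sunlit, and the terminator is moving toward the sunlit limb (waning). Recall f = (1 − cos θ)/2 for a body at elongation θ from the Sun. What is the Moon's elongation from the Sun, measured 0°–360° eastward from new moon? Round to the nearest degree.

222°

From f = (1 − cos θ)/2: cos θ = 1 − 2×0.87 = -0.740; arccos → 137.7°.
Waning ⇒ past full, so θ = 360° − 137.7° = 222.3°.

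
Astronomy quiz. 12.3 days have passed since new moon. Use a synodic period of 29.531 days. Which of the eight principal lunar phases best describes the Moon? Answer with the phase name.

θ ≈ 360° × 12.3/29.531 = 150°, which falls in the waxing gibbous sector.

waxing gibbous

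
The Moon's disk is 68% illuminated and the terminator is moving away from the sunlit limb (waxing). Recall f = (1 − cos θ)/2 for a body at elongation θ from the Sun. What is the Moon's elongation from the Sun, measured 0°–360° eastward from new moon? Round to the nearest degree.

cos θ = 1 − 2f = -0.360, giving a principal value of 111.1°.
Waxing ⇒ before full, so θ = 111.1°.

111°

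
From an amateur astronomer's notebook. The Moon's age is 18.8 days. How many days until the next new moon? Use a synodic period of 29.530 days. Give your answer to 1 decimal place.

10.7 days

The next new moon completes the synodic month: 29.530 − 18.8 = 10.730 days.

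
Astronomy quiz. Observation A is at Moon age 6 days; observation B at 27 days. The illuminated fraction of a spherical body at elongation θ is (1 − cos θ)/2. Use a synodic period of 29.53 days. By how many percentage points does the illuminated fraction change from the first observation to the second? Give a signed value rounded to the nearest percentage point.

First observation: θ = 360°·6/29.53 = 73.1°, so f = 0.355.
Second observation: θ = 329.2°, f = 0.071.
Δf = 0.071 − 0.355 = -0.284, i.e. -28 pp.

-28 percentage points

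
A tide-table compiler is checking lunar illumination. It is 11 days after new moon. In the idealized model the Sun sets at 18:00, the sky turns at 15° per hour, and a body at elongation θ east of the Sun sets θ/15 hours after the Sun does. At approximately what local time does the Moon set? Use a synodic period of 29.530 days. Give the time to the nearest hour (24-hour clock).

03:00

Elongation θ = 360° × 11/29.530 ≈ 134.1°.
The Moon trails the Sun by θ/15 = 134.1/15 ≈ 8.94 hours.
18:00 + 8.94 h ≈ 02:56 → 03:00 to the nearest hour.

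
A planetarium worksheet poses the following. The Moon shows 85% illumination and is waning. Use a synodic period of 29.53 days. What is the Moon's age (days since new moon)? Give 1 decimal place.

18.5 days

From f = (1 − cos θ)/2: cos θ = 1 − 2×0.85 = -0.700; arccos → 134.4°.
Since the Moon is past full (waning), take the reflex angle: θ = 360° − 134.4° = 225.6°.
Age = 29.53 × 225.6°/360° ≈ 18.50 days.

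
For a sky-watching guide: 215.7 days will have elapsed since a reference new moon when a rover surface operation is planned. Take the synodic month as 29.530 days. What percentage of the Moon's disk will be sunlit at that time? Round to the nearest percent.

67%

215.7 d spans 7 complete synodic months (7 × 29.530 = 206.71 d) plus 8.99 d.
The Moon has covered 8.99/29.530 of its cycle, so θ ≈ 360° × 8.99/29.530 = 109.6°.
cos 109.6° = (-0.335), so f = (1 − (-0.335))/2 = 0.668, so 67%.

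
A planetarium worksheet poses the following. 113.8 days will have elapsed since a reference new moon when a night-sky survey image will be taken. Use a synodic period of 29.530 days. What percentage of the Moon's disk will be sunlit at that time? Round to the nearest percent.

20%

113.8 d spans 3 complete synodic months (3 × 29.530 = 88.59 d) plus 25.21 d.
Elongation θ = 360° × 25.21/29.530 ≈ 307.3°.
cos 307.3° = 0.606, so f = (1 − 0.606)/2 = 0.197, so 20%.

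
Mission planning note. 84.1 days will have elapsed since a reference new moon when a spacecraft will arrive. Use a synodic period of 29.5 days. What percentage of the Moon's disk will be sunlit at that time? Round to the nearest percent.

84.1/29.5 = 2.851 lunations, so 2 complete cycles and 25.10 d into the next.
Elongation θ = 360° × 25.10/29.5 ≈ 306.3°.
cos 306.3° = 0.592, so f = (1 − 0.592)/2 = 0.204, so 20%.

20%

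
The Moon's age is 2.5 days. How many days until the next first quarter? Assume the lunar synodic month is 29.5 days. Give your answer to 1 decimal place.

First quarter is 0.25 of the way through the cycle: age 0.25 × 29.5 = 7.375 d.
That is 7.375 − 2.5 = 4.875 days ahead.

4.9 days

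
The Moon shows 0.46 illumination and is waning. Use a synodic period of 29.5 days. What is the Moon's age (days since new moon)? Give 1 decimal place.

Invert f = (1 − cos θ)/2 to get cos θ = 1 − 2(0.46) = 0.080, hence θ₀ = arccos 0.080 = 85.4°.
A waning Moon lies in 180°–360°, so θ = 360° − 85.4° = 274.6°.
Age = 29.5 × 274.6°/360° ≈ 22.50 days.

22.5 days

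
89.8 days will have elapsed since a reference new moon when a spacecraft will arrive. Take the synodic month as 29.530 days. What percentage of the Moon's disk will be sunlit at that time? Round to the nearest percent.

89.8 d spans 3 complete synodic months (3 × 29.530 = 88.59 d) plus 1.21 d.
Phase angle: θ = 360°·(1.21 d)/(29.530 d) = 14.8°.
Illuminated fraction = (1 − cos 14.8°)/2 = (1 − 0.967)/2 ≈ 0.016, so 2%.

2%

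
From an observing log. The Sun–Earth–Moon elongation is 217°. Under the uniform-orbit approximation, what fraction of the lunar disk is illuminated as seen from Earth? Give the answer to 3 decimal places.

0.899

cos 217° = (-0.799), so f = (1 − (-0.799))/2 = 0.899.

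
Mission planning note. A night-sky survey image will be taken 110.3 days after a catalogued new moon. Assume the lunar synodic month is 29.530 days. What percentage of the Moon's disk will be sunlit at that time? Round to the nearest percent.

55%

110.3 d spans 3 complete synodic months (3 × 29.530 = 88.59 d) plus 21.71 d.
Elongation θ = 360° × 21.71/29.530 ≈ 264.7°.
Illuminated fraction = (1 − cos 264.7°)/2 = (1 − (-0.093))/2 ≈ 0.546, so 55%.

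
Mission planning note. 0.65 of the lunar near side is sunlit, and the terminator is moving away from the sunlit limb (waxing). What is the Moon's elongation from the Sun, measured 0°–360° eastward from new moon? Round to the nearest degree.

107°

Invert f = (1 − cos θ)/2 to get cos θ = 1 − 2(0.65) = -0.300, hence θ₀ = arccos -0.300 = 107.5°.
Waxing ⇒ before full, so θ = 107.5°.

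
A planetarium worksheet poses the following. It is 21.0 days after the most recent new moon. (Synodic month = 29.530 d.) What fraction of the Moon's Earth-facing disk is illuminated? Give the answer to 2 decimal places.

0.62

The Moon has covered 21.0/29.530 of its cycle, so θ ≈ 360° × 21.0/29.530 = 256.0°.
cos 256.0° = (-0.242), so f = (1 − (-0.242))/2 = 0.621.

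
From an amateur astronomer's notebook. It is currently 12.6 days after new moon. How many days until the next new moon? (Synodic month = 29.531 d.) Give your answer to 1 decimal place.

One full lunation from the last new moon is 29.531 d; remaining = 29.531 − 12.6 = 16.931 d.

16.9 days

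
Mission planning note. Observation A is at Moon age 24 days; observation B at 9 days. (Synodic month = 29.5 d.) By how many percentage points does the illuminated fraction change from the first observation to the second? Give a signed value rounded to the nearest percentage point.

+36 percentage points

θ₁ = 360° × 24/29.5 = 292.9°, f₁ = (1 − cos θ₁)/2 = 0.306.
θ₂ = 360° × 9/29.5 = 109.8°, f₂ = (1 − cos θ₂)/2 = 0.670.
Change = f₂ − f₁ = +0.364 → +36 percentage points.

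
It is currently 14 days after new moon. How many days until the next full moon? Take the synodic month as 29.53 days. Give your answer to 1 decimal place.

0.8 days

Full moon occurs at elongation 180°, i.e. at age 29.53 × 180/360 = 14.765 d.
So 0.765 days remain (14.765 − 14).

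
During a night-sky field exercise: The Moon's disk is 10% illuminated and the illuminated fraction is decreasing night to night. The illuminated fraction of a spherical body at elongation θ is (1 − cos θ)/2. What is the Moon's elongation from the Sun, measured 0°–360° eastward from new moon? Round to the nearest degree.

From f = (1 − cos θ)/2: cos θ = 1 − 2×0.10 = 0.800; arccos → 36.9°.
Since the Moon is past full (waning), take the reflex angle: θ = 360° − 36.9° = 323.1°.

323°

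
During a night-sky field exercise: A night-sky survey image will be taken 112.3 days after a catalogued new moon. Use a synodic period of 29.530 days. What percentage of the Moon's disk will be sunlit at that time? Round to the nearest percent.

Reduce mod P: 112.3 − 3×29.530 = 23.71 d into the current lunation.
Phase angle: θ = 360°·(23.71 d)/(29.530 d) = 289.0°.
cos 289.0° = 0.326, so f = (1 − 0.326)/2 = 0.337, so 34%.

34%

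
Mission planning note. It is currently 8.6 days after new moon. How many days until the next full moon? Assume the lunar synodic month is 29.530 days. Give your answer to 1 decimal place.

6.2 days

Full moon occurs at elongation 180°, i.e. at age 29.530 × 180/360 = 14.765 d.
So 6.165 days remain (14.765 − 8.6).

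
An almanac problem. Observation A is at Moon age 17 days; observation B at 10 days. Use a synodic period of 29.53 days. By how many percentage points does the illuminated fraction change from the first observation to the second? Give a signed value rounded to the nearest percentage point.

θ₁ = 360° × 17/29.53 = 207.2°, f₁ = (1 − cos θ₁)/2 = 0.945.
θ₂ = 360° × 10/29.53 = 121.9°, f₂ = (1 − cos θ₂)/2 = 0.764.
Change = f₂ − f₁ = -0.180 → -18 percentage points.

-18 pp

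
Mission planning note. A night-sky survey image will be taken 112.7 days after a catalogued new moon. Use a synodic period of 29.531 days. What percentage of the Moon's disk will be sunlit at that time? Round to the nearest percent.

30%

112.7 d spans 3 complete synodic months (3 × 29.531 = 88.59 d) plus 24.11 d.
The Moon has covered 24.11/29.531 of its cycle, so θ ≈ 360° × 24.11/29.531 = 293.9°.
cos 293.9° = 0.405, so f = (1 − 0.405)/2 = 0.298, so 30%.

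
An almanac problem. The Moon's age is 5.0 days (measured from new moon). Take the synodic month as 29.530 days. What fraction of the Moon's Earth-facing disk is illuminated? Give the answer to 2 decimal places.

The Moon has covered 5.0/29.530 of its cycle, so θ ≈ 360° × 5.0/29.530 = 61.0°.
With cos θ = 0.485, the lit fraction is (1 − 0.485)/2 ≈ 0.257.

0.26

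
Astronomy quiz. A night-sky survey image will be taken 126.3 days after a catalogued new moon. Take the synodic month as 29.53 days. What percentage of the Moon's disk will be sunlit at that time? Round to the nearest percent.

58%

126.3 d spans 4 complete synodic months (4 × 29.53 = 118.12 d) plus 8.18 d.
Phase angle: θ = 360°·(8.18 d)/(29.53 d) = 99.7°.
cos 99.7° = (-0.169), so f = (1 − (-0.169))/2 = 0.584, so 58%.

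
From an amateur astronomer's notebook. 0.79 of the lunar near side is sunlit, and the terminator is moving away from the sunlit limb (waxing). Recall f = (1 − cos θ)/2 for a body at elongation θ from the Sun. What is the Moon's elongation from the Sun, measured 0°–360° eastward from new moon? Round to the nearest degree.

125°

cos θ = 1 − 2f = -0.580, giving a principal value of 125.5°.
Before full moon the principal value applies: θ = 125.5°.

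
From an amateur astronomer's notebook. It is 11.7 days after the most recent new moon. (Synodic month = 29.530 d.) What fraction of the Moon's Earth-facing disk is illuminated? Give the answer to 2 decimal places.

Phase angle: θ = 360°·(11.7 d)/(29.530 d) = 142.6°.
cos 142.6° = (-0.795), so f = (1 − (-0.795))/2 = 0.897.

0.90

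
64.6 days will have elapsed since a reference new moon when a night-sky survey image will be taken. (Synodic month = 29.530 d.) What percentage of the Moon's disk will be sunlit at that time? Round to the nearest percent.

31%

64.6/29.530 = 2.188 lunations, so 2 complete cycles and 5.54 d into the next.
The Moon has covered 5.54/29.530 of its cycle, so θ ≈ 360° × 5.54/29.530 = 67.5°.
cos 67.5° = 0.382, so f = (1 − 0.382)/2 = 0.309, so 31%.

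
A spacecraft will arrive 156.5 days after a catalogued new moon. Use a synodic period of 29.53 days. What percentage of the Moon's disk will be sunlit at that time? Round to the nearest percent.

Reduce mod P: 156.5 − 5×29.53 = 8.85 d into the current lunation.
Elongation θ = 360° × 8.85/29.53 ≈ 107.9°.
Illuminated fraction = (1 − cos 107.9°)/2 = (1 − (-0.307))/2 ≈ 0.654, so 65%.

65%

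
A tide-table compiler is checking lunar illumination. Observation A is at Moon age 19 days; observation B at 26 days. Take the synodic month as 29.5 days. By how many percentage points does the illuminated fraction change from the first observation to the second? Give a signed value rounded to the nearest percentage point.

-68 percentage points

First observation: θ = 360°·19/29.5 = 231.9°, so f = 0.809.
Second observation: θ = 317.3°, f = 0.133.
Δf = 0.133 − 0.809 = -0.676, i.e. -68 pp.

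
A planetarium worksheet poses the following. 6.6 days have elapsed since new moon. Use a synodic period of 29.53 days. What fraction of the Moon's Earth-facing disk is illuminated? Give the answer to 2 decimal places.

0.42

The Moon has covered 6.6/29.53 of its cycle, so θ ≈ 360° × 6.6/29.53 = 80.5°.
cos 80.5° = 0.166, so f = (1 − 0.166)/2 = 0.417.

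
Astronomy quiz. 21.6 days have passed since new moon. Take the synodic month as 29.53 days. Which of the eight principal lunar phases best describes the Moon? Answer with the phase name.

θ ≈ 360° × 21.6/29.53 = 263°, which falls in the last quarter sector.

last quarter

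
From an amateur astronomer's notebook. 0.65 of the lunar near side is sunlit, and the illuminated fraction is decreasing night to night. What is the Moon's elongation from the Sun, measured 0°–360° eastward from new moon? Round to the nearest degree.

253°

cos θ = 1 − 2f = -0.300, giving a principal value of 107.5°.
Since the Moon is past full (waning), take the reflex angle: θ = 360° − 107.5° = 252.5°.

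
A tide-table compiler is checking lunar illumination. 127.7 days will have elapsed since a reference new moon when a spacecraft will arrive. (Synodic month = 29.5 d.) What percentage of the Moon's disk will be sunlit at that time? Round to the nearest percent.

Reduce mod P: 127.7 − 4×29.5 = 9.70 d into the current lunation.
Phase angle: θ = 360°·(9.70 d)/(29.5 d) = 118.4°.
cos 118.4° = (-0.475), so f = (1 − (-0.475))/2 = 0.738, so 74%.

74%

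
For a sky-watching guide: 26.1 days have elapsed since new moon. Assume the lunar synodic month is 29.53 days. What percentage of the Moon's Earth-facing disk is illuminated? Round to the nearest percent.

13%

The Moon has covered 26.1/29.53 of its cycle, so θ ≈ 360° × 26.1/29.53 = 318.2°.
Illuminated fraction = (1 − cos 318.2°)/2 = (1 − 0.745)/2 ≈ 0.127, so 13%.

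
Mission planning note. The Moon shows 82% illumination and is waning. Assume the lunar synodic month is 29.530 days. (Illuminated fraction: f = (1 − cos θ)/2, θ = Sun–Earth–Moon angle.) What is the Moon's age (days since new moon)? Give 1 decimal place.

From f = (1 − cos θ)/2: cos θ = 1 − 2×0.82 = -0.640; arccos → 129.8°.
Since the Moon is past full (waning), take the reflex angle: θ = 360° − 129.8° = 230.2°.
Age = 29.530 × 230.2°/360° ≈ 18.88 days.

18.9 days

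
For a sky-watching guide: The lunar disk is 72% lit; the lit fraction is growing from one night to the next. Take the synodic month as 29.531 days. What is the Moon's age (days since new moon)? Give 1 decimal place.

9.5 days

cos θ = 1 − 2f = -0.440, giving a principal value of 116.1°.
The Moon is waxing (0°–180°), so θ = 116.1° directly.
At 360°/29.531 d per day, 116.1° corresponds to 9.52 days.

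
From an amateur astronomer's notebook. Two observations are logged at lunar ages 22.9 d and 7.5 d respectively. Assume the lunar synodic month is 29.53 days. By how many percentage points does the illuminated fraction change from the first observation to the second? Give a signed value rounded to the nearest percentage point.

θ₁ = 360° × 22.9/29.53 = 279.2°, f₁ = (1 − cos θ₁)/2 = 0.420.
θ₂ = 360° × 7.5/29.53 = 91.4°, f₂ = (1 − cos θ₂)/2 = 0.512.
Change = f₂ − f₁ = +0.092 → +9 percentage points.

+9 pp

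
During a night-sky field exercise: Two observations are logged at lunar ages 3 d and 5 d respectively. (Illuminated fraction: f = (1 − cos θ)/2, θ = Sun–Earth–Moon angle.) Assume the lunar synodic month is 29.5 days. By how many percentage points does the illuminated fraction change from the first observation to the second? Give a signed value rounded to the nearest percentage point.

+16 pp

θ₁ = 360° × 3/29.5 = 36.6°, f₁ = (1 − cos θ₁)/2 = 0.099.
θ₂ = 360° × 5/29.5 = 61.0°, f₂ = (1 − cos θ₂)/2 = 0.258.
Change = f₂ − f₁ = +0.159 → +16 percentage points.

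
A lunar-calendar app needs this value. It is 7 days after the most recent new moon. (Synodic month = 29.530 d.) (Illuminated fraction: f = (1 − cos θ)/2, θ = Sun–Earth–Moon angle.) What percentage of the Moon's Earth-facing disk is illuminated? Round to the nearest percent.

46%

Elongation θ = 360° × 7/29.530 ≈ 85.3°.
cos 85.3° = 0.081, so f = (1 − 0.081)/2 = 0.459, so 46%.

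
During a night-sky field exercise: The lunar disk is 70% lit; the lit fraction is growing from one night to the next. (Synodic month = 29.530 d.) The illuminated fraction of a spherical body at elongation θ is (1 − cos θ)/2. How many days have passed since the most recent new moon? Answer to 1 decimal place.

cos θ = 1 − 2f = -0.400, giving a principal value of 113.6°.
Waxing ⇒ before full, so θ = 113.6°.
At 360°/29.530 d per day, 113.6° corresponds to 9.32 days.

9.3 days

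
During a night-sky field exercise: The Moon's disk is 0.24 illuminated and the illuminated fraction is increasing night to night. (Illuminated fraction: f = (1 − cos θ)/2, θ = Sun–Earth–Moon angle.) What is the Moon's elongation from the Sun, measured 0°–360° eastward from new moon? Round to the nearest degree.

59°

Invert f = (1 − cos θ)/2 to get cos θ = 1 − 2(0.24) = 0.520, hence θ₀ = arccos 0.520 = 58.7°.
Before full moon the principal value applies: θ = 58.7°.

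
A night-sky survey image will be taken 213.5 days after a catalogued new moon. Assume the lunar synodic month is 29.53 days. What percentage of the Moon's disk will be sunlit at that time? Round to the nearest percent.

213.5 d spans 7 complete synodic months (7 × 29.53 = 206.71 d) plus 6.79 d.
Elongation θ = 360° × 6.79/29.53 ≈ 82.8°.
Illuminated fraction = (1 − cos 82.8°)/2 = (1 − 0.126)/2 ≈ 0.437, so 44%.

44%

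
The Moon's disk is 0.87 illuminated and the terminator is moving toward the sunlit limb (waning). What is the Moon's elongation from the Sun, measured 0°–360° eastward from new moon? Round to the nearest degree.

Invert f = (1 − cos θ)/2 to get cos θ = 1 − 2(0.87) = -0.740, hence θ₀ = arccos -0.740 = 137.7°.
A waning Moon lies in 180°–360°, so θ = 360° − 137.7° = 222.3°.

222°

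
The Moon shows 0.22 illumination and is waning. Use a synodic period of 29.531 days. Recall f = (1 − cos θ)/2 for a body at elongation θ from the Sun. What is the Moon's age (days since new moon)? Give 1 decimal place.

24.9 days

From f = (1 − cos θ)/2: cos θ = 1 − 2×0.22 = 0.560; arccos → 55.9°.
Since the Moon is past full (waning), take the reflex angle: θ = 360° − 55.9° = 304.1°.
At 360°/29.531 d per day, 304.1° corresponds to 24.94 days.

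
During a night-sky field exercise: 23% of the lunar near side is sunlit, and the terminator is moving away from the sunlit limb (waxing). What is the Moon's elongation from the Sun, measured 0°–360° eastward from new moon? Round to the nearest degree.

cos θ = 1 − 2f = 0.540, giving a principal value of 57.3°.
The Moon is waxing (0°–180°), so θ = 57.3° directly.

57°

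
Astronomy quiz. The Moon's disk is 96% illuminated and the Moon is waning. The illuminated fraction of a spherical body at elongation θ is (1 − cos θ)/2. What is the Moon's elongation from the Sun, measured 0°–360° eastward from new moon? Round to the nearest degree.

203°

From f = (1 − cos θ)/2: cos θ = 1 − 2×0.96 = -0.920; arccos → 156.9°.
A waning Moon lies in 180°–360°, so θ = 360° − 156.9° = 203.1°.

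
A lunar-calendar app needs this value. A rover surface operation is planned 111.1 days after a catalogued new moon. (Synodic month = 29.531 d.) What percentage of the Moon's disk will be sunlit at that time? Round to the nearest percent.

46%

111.1/29.531 = 3.762 lunations, so 3 complete cycles and 22.51 d into the next.
The Moon has covered 22.51/29.531 of its cycle, so θ ≈ 360° × 22.51/29.531 = 274.4°.
Illuminated fraction = (1 − cos 274.4°)/2 = (1 − 0.076)/2 ≈ 0.462, so 46%.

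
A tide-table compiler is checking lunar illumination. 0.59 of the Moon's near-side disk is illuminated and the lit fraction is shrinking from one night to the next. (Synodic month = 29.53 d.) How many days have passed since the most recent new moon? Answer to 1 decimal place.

cos θ = 1 − 2f = -0.180, giving a principal value of 100.4°.
A waning Moon lies in 180°–360°, so θ = 360° − 100.4° = 259.6°.
Age = 29.53 × 259.6°/360° ≈ 21.30 days.

21.3 days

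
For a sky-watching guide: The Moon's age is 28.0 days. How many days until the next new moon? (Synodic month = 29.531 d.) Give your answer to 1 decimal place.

1.5 days

One full lunation from the last new moon is 29.531 d; remaining = 29.531 − 28.0 = 1.531 d.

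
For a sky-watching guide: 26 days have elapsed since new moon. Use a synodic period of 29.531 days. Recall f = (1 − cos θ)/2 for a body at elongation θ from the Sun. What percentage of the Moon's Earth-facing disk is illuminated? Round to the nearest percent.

Phase angle: θ = 360°·(26 d)/(29.531 d) = 317.0°.
cos 317.0° = 0.731, so f = (1 − 0.731)/2 = 0.135, so 13%.

13%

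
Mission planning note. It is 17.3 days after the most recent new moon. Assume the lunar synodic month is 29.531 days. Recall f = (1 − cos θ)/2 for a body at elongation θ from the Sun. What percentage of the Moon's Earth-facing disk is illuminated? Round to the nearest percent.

Phase angle: θ = 360°·(17.3 d)/(29.531 d) = 210.9°.
cos 210.9° = (-0.858), so f = (1 − (-0.858))/2 = 0.929, so 93%.

93%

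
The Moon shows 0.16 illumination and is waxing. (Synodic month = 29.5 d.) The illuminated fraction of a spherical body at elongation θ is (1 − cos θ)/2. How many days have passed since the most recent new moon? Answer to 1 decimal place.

3.9 days

cos θ = 1 − 2f = 0.680, giving a principal value of 47.2°.
Waxing ⇒ before full, so θ = 47.2°.
At 360°/29.5 d per day, 47.2° corresponds to 3.86 days.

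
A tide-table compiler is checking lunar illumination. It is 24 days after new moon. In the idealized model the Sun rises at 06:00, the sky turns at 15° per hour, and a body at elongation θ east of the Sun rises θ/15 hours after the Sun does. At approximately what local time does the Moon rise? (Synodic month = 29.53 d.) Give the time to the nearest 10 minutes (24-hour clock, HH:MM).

01:30

The Moon has covered 24/29.53 of its cycle, so θ ≈ 360° × 24/29.53 = 292.6°.
Delay after the Sun = 292.6° / (15°/h) ≈ 19.51 h.
06:00 + 19.506 h ≈ 01:30 → 01:30 to the nearest ten minutes.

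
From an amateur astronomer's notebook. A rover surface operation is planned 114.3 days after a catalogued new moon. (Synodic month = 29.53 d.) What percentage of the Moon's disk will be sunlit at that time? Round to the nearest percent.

16%

114.3/29.53 = 3.871 lunations, so 3 complete cycles and 25.71 d into the next.
Phase angle: θ = 360°·(25.71 d)/(29.53 d) = 313.4°.
With cos θ = 0.687, the lit fraction is (1 − 0.687)/2 ≈ 0.156, so 16%.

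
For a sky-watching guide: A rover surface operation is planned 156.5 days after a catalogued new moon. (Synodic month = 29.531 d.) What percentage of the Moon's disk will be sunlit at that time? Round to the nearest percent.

156.5 d spans 5 complete synodic months (5 × 29.531 = 147.66 d) plus 8.84 d.
The Moon has covered 8.84/29.531 of its cycle, so θ ≈ 360° × 8.84/29.531 = 107.8°.
With cos θ = (-0.306), the lit fraction is (1 − (-0.306))/2 ≈ 0.653, so 65%.

65%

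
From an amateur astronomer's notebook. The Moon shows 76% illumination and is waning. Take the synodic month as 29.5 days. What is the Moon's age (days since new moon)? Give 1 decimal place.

Invert f = (1 − cos θ)/2 to get cos θ = 1 − 2(0.76) = -0.520, hence θ₀ = arccos -0.520 = 121.3°.
Since the Moon is past full (waning), take the reflex angle: θ = 360° − 121.3° = 238.7°.
Age = 29.5 × 238.7°/360° ≈ 19.56 days.

19.6 days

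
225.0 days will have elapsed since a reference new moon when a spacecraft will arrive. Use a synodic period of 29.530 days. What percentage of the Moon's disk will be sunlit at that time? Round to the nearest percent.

87%

225.0/29.530 = 7.619 lunations, so 7 complete cycles and 18.29 d into the next.
Phase angle: θ = 360°·(18.29 d)/(29.530 d) = 223.0°.
Illuminated fraction = (1 − cos 223.0°)/2 = (1 − (-0.732))/2 ≈ 0.866, so 87%.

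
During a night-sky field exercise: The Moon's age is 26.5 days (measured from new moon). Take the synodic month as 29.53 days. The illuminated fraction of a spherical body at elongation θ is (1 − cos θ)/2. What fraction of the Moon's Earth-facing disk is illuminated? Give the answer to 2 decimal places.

0.10

Phase angle: θ = 360°·(26.5 d)/(29.53 d) = 323.1°.
With cos θ = 0.799, the lit fraction is (1 − 0.799)/2 ≈ 0.100.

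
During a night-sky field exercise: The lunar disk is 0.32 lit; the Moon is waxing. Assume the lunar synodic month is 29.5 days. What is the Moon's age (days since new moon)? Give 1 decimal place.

cos θ = 1 − 2f = 0.360, giving a principal value of 68.9°.
Waxing ⇒ before full, so θ = 68.9°.
At 360°/29.5 d per day, 68.9° corresponds to 5.65 days.

5.6 days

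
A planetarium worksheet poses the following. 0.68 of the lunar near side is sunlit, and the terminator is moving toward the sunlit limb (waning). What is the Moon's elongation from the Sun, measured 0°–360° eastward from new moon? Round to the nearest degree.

cos θ = 1 − 2f = -0.360, giving a principal value of 111.1°.
Since the Moon is past full (waning), take the reflex angle: θ = 360° − 111.1° = 248.9°.

249°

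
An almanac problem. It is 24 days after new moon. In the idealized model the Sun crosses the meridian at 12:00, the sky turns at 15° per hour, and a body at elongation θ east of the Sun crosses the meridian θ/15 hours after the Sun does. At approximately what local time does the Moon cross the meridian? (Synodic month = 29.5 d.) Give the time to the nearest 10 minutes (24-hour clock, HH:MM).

07:30

Phase angle: θ = 360°·(24 d)/(29.5 d) = 292.9°.
The Moon trails the Sun by θ/15 = 292.9/15 ≈ 19.53 hours.
12:00 + 19.525 h ≈ 07:32 → 07:30 to the nearest ten minutes.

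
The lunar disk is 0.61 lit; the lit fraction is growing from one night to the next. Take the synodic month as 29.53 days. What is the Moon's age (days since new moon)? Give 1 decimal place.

8.4 days

cos θ = 1 − 2f = -0.220, giving a principal value of 102.7°.
Waxing ⇒ before full, so θ = 102.7°.
Age = 29.53 × 102.7°/360° ≈ 8.42 days.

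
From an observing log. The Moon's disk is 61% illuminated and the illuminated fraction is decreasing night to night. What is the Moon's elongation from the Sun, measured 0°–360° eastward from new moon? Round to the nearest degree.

257°

Invert f = (1 − cos θ)/2 to get cos θ = 1 − 2(0.61) = -0.220, hence θ₀ = arccos -0.220 = 102.7°.
Since the Moon is past full (waning), take the reflex angle: θ = 360° − 102.7° = 257.3°.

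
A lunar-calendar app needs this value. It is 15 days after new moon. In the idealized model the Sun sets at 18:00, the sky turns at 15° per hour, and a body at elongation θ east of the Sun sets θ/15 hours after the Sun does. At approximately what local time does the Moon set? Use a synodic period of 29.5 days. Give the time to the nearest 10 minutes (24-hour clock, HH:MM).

06:10

Elongation θ = 360° × 15/29.5 ≈ 183.1°.
Delay after the Sun = 183.1° / (15°/h) ≈ 12.20 h.
18:00 + 12.203 h ≈ 06:12 → 06:10 to the nearest ten minutes.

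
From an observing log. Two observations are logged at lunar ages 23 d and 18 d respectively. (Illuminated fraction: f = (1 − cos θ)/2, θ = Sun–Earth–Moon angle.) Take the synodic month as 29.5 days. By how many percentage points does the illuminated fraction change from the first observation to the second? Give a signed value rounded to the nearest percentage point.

First observation: θ = 360°·23/29.5 = 280.7°, so f = 0.407.
Second observation: θ = 219.7°, f = 0.885.
Δf = 0.885 − 0.407 = +0.478, i.e. +48 pp.

+48 pp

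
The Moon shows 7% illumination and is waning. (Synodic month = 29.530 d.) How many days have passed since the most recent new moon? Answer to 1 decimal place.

From f = (1 − cos θ)/2: cos θ = 1 − 2×0.07 = 0.860; arccos → 30.7°.
A waning Moon lies in 180°–360°, so θ = 360° − 30.7° = 329.3°.
Age = 29.530 × 329.3°/360° ≈ 27.01 days.

27.0 days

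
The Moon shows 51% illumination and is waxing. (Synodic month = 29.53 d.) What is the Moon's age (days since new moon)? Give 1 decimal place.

From f = (1 − cos θ)/2: cos θ = 1 − 2×0.51 = -0.020; arccos → 91.1°.
The Moon is waxing (0°–180°), so θ = 91.1° directly.
At 360°/29.53 d per day, 91.1° corresponds to 7.48 days.

7.5 days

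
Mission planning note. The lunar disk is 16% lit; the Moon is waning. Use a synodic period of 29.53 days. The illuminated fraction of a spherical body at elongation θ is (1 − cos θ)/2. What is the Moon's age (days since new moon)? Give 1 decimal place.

cos θ = 1 − 2f = 0.680, giving a principal value of 47.2°.
Since the Moon is past full (waning), take the reflex angle: θ = 360° − 47.2° = 312.8°.
That fraction of the synodic month is 312.8/360 × 29.53 d ≈ 25.66 d.

25.7 days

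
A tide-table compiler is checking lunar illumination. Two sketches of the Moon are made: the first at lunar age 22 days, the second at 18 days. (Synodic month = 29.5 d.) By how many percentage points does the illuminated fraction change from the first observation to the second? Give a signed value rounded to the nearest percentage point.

+37 percentage points

θ₁ = 360° × 22/29.5 = 268.5°, f₁ = (1 − cos θ₁)/2 = 0.513.
θ₂ = 360° × 18/29.5 = 219.7°, f₂ = (1 − cos θ₂)/2 = 0.885.
Change = f₂ − f₁ = +0.372 → +37 percentage points.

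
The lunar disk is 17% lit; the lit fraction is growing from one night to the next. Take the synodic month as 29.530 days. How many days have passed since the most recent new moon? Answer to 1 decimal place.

Invert f = (1 − cos θ)/2 to get cos θ = 1 − 2(0.17) = 0.660, hence θ₀ = arccos 0.660 = 48.7°.
The Moon is waxing (0°–180°), so θ = 48.7° directly.
That fraction of the synodic month is 48.7/360 × 29.530 d ≈ 3.99 d.

4.0 days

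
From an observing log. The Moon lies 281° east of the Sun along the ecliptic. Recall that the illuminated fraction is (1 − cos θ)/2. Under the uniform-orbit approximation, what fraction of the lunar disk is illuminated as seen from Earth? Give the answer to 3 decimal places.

0.405

cos 281° = 0.191, so f = (1 − 0.191)/2 = 0.405.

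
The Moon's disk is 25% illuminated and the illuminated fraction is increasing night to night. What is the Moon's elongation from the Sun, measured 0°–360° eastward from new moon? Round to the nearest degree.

60°

Invert f = (1 − cos θ)/2 to get cos θ = 1 − 2(0.25) = 0.500, hence θ₀ = arccos 0.500 = 60.0°.
The Moon is waxing (0°–180°), so θ = 60.0° directly.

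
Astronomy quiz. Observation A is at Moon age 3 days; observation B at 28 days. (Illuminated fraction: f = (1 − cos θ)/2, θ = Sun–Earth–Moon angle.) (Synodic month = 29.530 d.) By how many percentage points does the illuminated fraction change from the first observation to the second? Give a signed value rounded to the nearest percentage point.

-7 percentage points

First observation: θ = 360°·3/29.530 = 36.6°, so f = 0.098.
Second observation: θ = 341.3°, f = 0.026.
Δf = 0.026 − 0.098 = -0.072, i.e. -7 pp.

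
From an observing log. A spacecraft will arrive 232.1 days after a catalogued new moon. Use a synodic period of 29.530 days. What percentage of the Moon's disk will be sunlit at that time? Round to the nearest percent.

Reduce mod P: 232.1 − 7×29.530 = 25.39 d into the current lunation.
The Moon has covered 25.39/29.530 of its cycle, so θ ≈ 360° × 25.39/29.530 = 309.5°.
Illuminated fraction = (1 − cos 309.5°)/2 = (1 − 0.636)/2 ≈ 0.182, so 18%.

18%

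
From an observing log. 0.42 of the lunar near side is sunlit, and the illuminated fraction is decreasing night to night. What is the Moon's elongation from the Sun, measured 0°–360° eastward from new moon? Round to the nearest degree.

Invert f = (1 − cos θ)/2 to get cos θ = 1 − 2(0.42) = 0.160, hence θ₀ = arccos 0.160 = 80.8°.
A waning Moon lies in 180°–360°, so θ = 360° − 80.8° = 279.2°.

279°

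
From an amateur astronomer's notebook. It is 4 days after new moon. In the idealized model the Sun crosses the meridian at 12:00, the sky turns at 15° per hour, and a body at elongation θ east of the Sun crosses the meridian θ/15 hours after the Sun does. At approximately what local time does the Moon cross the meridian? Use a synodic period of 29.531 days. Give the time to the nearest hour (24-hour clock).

15:00

Elongation θ = 360° × 4/29.531 ≈ 48.8°.
The Moon trails the Sun by θ/15 = 48.8/15 ≈ 3.25 hours.
12:00 + 3.25 h ≈ 15:15 → 15:00 to the nearest hour.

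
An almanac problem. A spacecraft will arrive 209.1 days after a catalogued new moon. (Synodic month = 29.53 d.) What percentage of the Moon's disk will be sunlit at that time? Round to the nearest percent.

Reduce mod P: 209.1 − 7×29.53 = 2.39 d into the current lunation.
Elongation θ = 360° × 2.39/29.53 ≈ 29.1°.
With cos θ = 0.873, the lit fraction is (1 − 0.873)/2 ≈ 0.063, so 6%.

6%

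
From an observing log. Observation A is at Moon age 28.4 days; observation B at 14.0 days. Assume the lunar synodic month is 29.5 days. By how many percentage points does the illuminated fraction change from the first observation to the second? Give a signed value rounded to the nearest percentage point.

θ₁ = 360° × 28.4/29.5 = 346.6°, f₁ = (1 − cos θ₁)/2 = 0.014.
θ₂ = 360° × 14.0/29.5 = 170.8°, f₂ = (1 − cos θ₂)/2 = 0.994.
Change = f₂ − f₁ = +0.980 → +98 percentage points.

+98 pp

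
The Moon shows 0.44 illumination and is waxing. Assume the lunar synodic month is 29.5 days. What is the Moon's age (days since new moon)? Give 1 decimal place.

6.8 days

Invert f = (1 − cos θ)/2 to get cos θ = 1 − 2(0.44) = 0.120, hence θ₀ = arccos 0.120 = 83.1°.
The Moon is waxing (0°–180°), so θ = 83.1° directly.
That fraction of the synodic month is 83.1/360 × 29.5 d ≈ 6.81 d.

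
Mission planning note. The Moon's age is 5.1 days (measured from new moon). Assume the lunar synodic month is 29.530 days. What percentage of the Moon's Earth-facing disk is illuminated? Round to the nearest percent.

The Moon has covered 5.1/29.530 of its cycle, so θ ≈ 360° × 5.1/29.530 = 62.2°.
Illuminated fraction = (1 − cos 62.2°)/2 = (1 − 0.467)/2 ≈ 0.267, so 27%.

27%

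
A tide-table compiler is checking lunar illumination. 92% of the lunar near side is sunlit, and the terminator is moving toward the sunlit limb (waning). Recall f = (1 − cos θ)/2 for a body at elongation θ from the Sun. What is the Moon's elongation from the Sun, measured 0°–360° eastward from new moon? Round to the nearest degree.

213°

Invert f = (1 − cos θ)/2 to get cos θ = 1 − 2(0.92) = -0.840, hence θ₀ = arccos -0.840 = 147.1°.
Since the Moon is past full (waning), take the reflex angle: θ = 360° − 147.1° = 212.9°.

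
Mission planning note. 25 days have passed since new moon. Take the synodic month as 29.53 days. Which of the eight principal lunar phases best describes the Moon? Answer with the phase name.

θ ≈ 360° × 25/29.53 = 305°, which falls in the waning crescent sector.

waning crescent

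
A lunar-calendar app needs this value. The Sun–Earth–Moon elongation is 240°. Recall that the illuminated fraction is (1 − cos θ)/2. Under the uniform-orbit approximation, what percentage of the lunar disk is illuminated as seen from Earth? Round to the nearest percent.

75%

Half-versine of 240°: (1 − (-0.500))/2 = 0.750, i.e. 75%.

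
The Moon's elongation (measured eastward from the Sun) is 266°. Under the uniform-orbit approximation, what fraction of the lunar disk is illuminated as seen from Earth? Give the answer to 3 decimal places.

0.535

cos 266° = (-0.070), so f = (1 − (-0.070))/2 = 0.535.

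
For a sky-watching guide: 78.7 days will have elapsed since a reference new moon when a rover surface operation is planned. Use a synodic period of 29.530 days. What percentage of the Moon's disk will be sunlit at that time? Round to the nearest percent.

75%

Reduce mod P: 78.7 − 2×29.530 = 19.64 d into the current lunation.
Elongation θ = 360° × 19.64/29.530 ≈ 239.4°.
With cos θ = (-0.509), the lit fraction is (1 − (-0.509))/2 ≈ 0.754, so 75%.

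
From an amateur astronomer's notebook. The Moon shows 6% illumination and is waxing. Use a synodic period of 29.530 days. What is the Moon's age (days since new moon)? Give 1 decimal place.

Invert f = (1 − cos θ)/2 to get cos θ = 1 − 2(0.06) = 0.880, hence θ₀ = arccos 0.880 = 28.4°.
Waxing ⇒ before full, so θ = 28.4°.
Age = 29.530 × 28.4°/360° ≈ 2.33 days.

2.3 days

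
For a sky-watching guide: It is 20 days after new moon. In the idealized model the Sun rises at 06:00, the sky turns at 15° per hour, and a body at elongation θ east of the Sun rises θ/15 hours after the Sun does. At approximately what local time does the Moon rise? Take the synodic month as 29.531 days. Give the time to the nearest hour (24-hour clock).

22:00

The Moon has covered 20/29.531 of its cycle, so θ ≈ 360° × 20/29.531 = 243.8°.
Delay after the Sun = 243.8° / (15°/h) ≈ 16.25 h.
06:00 + 16.25 h ≈ 22:15 → 22:00 to the nearest hour.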